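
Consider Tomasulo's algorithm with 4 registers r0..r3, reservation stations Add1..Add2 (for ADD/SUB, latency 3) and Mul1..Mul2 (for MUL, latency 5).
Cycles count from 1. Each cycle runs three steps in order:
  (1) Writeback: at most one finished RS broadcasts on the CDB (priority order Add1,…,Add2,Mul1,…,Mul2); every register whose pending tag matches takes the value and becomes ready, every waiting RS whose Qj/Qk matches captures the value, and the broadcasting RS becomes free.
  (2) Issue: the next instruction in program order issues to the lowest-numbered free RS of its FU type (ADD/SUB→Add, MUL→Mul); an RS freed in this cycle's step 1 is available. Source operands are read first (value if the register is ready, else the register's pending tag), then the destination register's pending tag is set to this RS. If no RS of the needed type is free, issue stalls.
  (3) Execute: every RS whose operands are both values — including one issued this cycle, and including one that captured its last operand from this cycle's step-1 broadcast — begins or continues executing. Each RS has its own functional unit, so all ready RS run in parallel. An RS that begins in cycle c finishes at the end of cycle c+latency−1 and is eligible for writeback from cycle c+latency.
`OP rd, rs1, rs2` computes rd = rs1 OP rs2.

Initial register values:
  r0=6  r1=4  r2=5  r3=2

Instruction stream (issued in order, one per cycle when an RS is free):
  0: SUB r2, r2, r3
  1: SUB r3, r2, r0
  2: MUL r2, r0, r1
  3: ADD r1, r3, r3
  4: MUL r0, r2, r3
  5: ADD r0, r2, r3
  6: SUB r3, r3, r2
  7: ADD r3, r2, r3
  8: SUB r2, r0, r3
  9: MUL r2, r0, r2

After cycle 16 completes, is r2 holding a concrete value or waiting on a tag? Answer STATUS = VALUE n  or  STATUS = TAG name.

STATUS = TAG Mul1

  c1: issue SUB r2<-Add1  regs: r0:6,r1:4,r2:Add1,r3:2
  c2: issue SUB r3<-Add2  regs: r0:6,r1:4,r2:Add1,r3:Add2
  c3: issue MUL r2<-Mul1  regs: r0:6,r1:4,r2:Mul1,r3:Add2
  c4: CDB Add1=3; issue ADD r1<-Add1  regs: r0:6,r1:Add1,r2:Mul1,r3:Add2
  c5: issue MUL r0<-Mul2  regs: r0:Mul2,r1:Add1,r2:Mul1,r3:Add2
  c6: stall  regs: r0:Mul2,r1:Add1,r2:Mul1,r3:Add2
  c7: CDB Add2=-3; issue ADD r0<-Add2  regs: r0:Add2,r1:Add1,r2:Mul1,r3:-3
  c8: CDB Mul1=24; stall  regs: r0:Add2,r1:Add1,r2:24,r3:-3
  c9: stall  regs: r0:Add2,r1:Add1,r2:24,r3:-3
  c10: CDB Add1=-6; issue SUB r3<-Add1  regs: r0:Add2,r1:-6,r2:24,r3:Add1
  c11: CDB Add2=21; issue ADD r3<-Add2  regs: r0:21,r1:-6,r2:24,r3:Add2
  c12: stall  regs: r0:21,r1:-6,r2:24,r3:Add2
  c13: CDB Add1=-27; issue SUB r2<-Add1  regs: r0:21,r1:-6,r2:Add1,r3:Add2
  c14: CDB Mul2=-72; issue MUL r2<-Mul1  regs: r0:21,r1:-6,r2:Mul1,r3:Add2
  c15: -  regs: r0:21,r1:-6,r2:Mul1,r3:Add2
  c16: CDB Add2=-3  regs: r0:21,r1:-6,r2:Mul1,r3:-3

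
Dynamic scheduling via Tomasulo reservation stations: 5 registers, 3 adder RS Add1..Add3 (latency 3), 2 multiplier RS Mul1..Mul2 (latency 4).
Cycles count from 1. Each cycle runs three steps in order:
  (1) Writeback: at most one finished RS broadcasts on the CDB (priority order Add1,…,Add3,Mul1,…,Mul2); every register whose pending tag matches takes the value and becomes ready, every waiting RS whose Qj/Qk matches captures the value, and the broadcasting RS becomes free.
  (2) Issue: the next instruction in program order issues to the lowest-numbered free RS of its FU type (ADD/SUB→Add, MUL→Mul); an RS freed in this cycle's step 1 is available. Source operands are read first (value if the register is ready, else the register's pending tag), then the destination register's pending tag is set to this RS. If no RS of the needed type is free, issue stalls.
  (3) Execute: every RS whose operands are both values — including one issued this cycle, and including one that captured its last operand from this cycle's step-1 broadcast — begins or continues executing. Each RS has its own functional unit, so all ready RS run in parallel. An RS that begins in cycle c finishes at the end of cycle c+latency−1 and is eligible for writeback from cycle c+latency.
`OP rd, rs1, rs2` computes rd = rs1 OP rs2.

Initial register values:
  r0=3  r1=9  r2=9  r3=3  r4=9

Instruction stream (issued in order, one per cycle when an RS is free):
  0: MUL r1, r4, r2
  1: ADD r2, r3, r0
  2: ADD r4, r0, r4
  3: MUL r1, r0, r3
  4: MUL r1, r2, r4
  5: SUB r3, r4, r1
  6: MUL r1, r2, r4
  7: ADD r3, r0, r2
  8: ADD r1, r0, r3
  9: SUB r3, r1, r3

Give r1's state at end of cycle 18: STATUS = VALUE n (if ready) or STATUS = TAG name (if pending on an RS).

STATUS = VALUE 12

cycle 1: issue MUL r1<-Mul1 // r0:3,r1:Mul1,r2:9,r3:3,r4:9
cycle 2: issue ADD r2<-Add1 // r0:3,r1:Mul1,r2:Add1,r3:3,r4:9
cycle 3: issue ADD r4<-Add2 // r0:3,r1:Mul1,r2:Add1,r3:3,r4:Add2
cycle 4: issue MUL r1<-Mul2 // r0:3,r1:Mul2,r2:Add1,r3:3,r4:Add2
cycle 5: CDB Add1=6; stall // r0:3,r1:Mul2,r2:6,r3:3,r4:Add2
cycle 6: CDB Add2=12; stall // r0:3,r1:Mul2,r2:6,r3:3,r4:12
cycle 7: CDB Mul1=81; issue MUL r1<-Mul1 // r0:3,r1:Mul1,r2:6,r3:3,r4:12
cycle 8: CDB Mul2=9; issue SUB r3<-Add1 // r0:3,r1:Mul1,r2:6,r3:Add1,r4:12
cycle 9: issue MUL r1<-Mul2 // r0:3,r1:Mul2,r2:6,r3:Add1,r4:12
cycle 10: issue ADD r3<-Add2 // r0:3,r1:Mul2,r2:6,r3:Add2,r4:12
cycle 11: CDB Mul1=72; issue ADD r1<-Add3 // r0:3,r1:Add3,r2:6,r3:Add2,r4:12
cycle 12: stall // r0:3,r1:Add3,r2:6,r3:Add2,r4:12
cycle 13: CDB Add2=9; issue SUB r3<-Add2 // r0:3,r1:Add3,r2:6,r3:Add2,r4:12
cycle 14: CDB Add1=-60 // r0:3,r1:Add3,r2:6,r3:Add2,r4:12
cycle 15: CDB Mul2=72 // r0:3,r1:Add3,r2:6,r3:Add2,r4:12
cycle 16: CDB Add3=12 // r0:3,r1:12,r2:6,r3:Add2,r4:12
cycle 17: - // r0:3,r1:12,r2:6,r3:Add2,r4:12
cycle 18: - // r0:3,r1:12,r2:6,r3:Add2,r4:12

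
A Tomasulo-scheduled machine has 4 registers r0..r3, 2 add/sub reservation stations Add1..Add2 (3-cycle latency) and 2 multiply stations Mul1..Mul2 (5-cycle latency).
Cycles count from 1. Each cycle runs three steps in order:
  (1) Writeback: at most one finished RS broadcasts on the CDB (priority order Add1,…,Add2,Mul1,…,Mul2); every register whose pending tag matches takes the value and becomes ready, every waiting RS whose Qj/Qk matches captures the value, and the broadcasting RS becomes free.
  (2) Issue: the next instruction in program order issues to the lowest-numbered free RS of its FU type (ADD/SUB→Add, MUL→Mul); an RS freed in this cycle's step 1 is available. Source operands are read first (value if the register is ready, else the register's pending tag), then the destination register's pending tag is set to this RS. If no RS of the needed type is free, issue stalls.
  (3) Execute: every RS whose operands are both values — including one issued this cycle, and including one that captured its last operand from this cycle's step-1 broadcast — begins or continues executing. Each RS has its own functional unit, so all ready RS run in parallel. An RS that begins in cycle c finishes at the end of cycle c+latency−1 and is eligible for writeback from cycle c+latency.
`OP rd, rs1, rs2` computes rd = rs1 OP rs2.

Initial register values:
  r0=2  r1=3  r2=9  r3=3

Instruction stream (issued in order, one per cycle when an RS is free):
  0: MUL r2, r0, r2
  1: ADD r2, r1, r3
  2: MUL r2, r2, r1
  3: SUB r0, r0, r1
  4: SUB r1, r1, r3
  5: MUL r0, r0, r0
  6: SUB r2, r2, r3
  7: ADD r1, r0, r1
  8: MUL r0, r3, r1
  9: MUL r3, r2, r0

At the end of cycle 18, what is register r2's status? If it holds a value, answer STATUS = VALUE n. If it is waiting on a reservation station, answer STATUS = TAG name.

STATUS = VALUE 15

cycle 1: issue MUL r2<-Mul1 // r0:2,r1:3,r2:Mul1,r3:3
cycle 2: issue ADD r2<-Add1 // r0:2,r1:3,r2:Add1,r3:3
cycle 3: issue MUL r2<-Mul2 // r0:2,r1:3,r2:Mul2,r3:3
cycle 4: issue SUB r0<-Add2 // r0:Add2,r1:3,r2:Mul2,r3:3
cycle 5: CDB Add1=6; issue SUB r1<-Add1 // r0:Add2,r1:Add1,r2:Mul2,r3:3
cycle 6: CDB Mul1=18; issue MUL r0<-Mul1 // r0:Mul1,r1:Add1,r2:Mul2,r3:3
cycle 7: CDB Add2=-1; issue SUB r2<-Add2 // r0:Mul1,r1:Add1,r2:Add2,r3:3
cycle 8: CDB Add1=0; issue ADD r1<-Add1 // r0:Mul1,r1:Add1,r2:Add2,r3:3
cycle 9: stall // r0:Mul1,r1:Add1,r2:Add2,r3:3
cycle 10: CDB Mul2=18; issue MUL r0<-Mul2 // r0:Mul2,r1:Add1,r2:Add2,r3:3
cycle 11: stall // r0:Mul2,r1:Add1,r2:Add2,r3:3
cycle 12: CDB Mul1=1; issue MUL r3<-Mul1 // r0:Mul2,r1:Add1,r2:Add2,r3:Mul1
cycle 13: CDB Add2=15 // r0:Mul2,r1:Add1,r2:15,r3:Mul1
cycle 14: - // r0:Mul2,r1:Add1,r2:15,r3:Mul1
cycle 15: CDB Add1=1 // r0:Mul2,r1:1,r2:15,r3:Mul1
cycle 16: - // r0:Mul2,r1:1,r2:15,r3:Mul1
cycle 17: - // r0:Mul2,r1:1,r2:15,r3:Mul1
cycle 18: - // r0:Mul2,r1:1,r2:15,r3:Mul1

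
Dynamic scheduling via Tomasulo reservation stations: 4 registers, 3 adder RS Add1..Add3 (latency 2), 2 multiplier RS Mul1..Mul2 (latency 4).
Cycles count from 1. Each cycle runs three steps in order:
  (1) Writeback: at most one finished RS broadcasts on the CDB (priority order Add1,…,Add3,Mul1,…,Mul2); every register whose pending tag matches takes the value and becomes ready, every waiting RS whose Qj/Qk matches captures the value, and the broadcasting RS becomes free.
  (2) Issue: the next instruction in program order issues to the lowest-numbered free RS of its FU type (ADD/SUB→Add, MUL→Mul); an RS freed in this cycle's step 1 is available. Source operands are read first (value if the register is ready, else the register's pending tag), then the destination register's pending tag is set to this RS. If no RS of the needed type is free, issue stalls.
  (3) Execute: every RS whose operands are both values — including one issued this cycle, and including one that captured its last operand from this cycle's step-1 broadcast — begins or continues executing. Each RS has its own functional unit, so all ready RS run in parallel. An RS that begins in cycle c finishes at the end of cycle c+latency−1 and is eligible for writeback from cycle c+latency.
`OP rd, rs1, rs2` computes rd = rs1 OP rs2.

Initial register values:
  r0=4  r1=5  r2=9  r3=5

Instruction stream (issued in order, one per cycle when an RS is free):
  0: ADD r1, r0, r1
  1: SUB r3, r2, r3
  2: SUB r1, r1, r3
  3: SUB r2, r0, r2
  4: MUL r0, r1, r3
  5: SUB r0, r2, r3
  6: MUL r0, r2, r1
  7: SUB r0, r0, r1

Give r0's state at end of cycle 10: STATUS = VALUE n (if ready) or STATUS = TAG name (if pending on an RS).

cycle 1: issue ADD r1<-Add1 // r0:4,r1:Add1,r2:9,r3:5
cycle 2: issue SUB r3<-Add2 // r0:4,r1:Add1,r2:9,r3:Add2
cycle 3: CDB Add1=9; issue SUB r1<-Add1 // r0:4,r1:Add1,r2:9,r3:Add2
cycle 4: CDB Add2=4; issue SUB r2<-Add2 // r0:4,r1:Add1,r2:Add2,r3:4
cycle 5: issue MUL r0<-Mul1 // r0:Mul1,r1:Add1,r2:Add2,r3:4
cycle 6: CDB Add1=5; issue SUB r0<-Add1 // r0:Add1,r1:5,r2:Add2,r3:4
cycle 7: CDB Add2=-5; issue MUL r0<-Mul2 // r0:Mul2,r1:5,r2:-5,r3:4
cycle 8: issue SUB r0<-Add2 // r0:Add2,r1:5,r2:-5,r3:4
cycle 9: CDB Add1=-9 // r0:Add2,r1:5,r2:-5,r3:4
cycle 10: CDB Mul1=20 // r0:Add2,r1:5,r2:-5,r3:4

STATUS = TAG Add2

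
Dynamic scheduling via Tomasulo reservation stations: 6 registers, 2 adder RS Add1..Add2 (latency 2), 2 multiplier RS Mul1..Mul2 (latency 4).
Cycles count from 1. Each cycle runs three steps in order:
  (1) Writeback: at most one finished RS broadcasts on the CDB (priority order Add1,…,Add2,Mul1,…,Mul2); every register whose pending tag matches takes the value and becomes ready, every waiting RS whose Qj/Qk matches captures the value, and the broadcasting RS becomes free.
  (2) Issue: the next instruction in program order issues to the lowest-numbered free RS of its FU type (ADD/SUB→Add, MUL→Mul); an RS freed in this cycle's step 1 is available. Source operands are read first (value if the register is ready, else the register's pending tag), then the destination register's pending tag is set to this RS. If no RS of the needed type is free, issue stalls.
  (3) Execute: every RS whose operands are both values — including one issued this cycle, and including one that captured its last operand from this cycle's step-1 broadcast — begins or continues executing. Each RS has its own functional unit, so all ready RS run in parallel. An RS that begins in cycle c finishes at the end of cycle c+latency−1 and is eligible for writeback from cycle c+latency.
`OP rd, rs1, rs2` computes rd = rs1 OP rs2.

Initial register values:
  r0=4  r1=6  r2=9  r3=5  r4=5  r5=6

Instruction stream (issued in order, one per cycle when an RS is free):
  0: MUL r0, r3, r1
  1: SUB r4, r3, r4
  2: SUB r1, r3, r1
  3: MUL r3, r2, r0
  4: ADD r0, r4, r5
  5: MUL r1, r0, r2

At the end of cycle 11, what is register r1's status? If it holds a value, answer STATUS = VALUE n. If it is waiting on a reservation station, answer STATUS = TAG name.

  c1: issue MUL r0<-Mul1  regs: r0:Mul1,r1:6,r2:9,r3:5,r4:5,r5:6
  c2: issue SUB r4<-Add1  regs: r0:Mul1,r1:6,r2:9,r3:5,r4:Add1,r5:6
  c3: issue SUB r1<-Add2  regs: r0:Mul1,r1:Add2,r2:9,r3:5,r4:Add1,r5:6
  c4: CDB Add1=0; issue MUL r3<-Mul2  regs: r0:Mul1,r1:Add2,r2:9,r3:Mul2,r4:0,r5:6
  c5: CDB Add2=-1; issue ADD r0<-Add1  regs: r0:Add1,r1:-1,r2:9,r3:Mul2,r4:0,r5:6
  c6: CDB Mul1=30; issue MUL r1<-Mul1  regs: r0:Add1,r1:Mul1,r2:9,r3:Mul2,r4:0,r5:6
  c7: CDB Add1=6  regs: r0:6,r1:Mul1,r2:9,r3:Mul2,r4:0,r5:6
  c8: -  regs: r0:6,r1:Mul1,r2:9,r3:Mul2,r4:0,r5:6
  c9: -  regs: r0:6,r1:Mul1,r2:9,r3:Mul2,r4:0,r5:6
  c10: CDB Mul2=270  regs: r0:6,r1:Mul1,r2:9,r3:270,r4:0,r5:6
  c11: CDB Mul1=54  regs: r0:6,r1:54,r2:9,r3:270,r4:0,r5:6

STATUS = VALUE 54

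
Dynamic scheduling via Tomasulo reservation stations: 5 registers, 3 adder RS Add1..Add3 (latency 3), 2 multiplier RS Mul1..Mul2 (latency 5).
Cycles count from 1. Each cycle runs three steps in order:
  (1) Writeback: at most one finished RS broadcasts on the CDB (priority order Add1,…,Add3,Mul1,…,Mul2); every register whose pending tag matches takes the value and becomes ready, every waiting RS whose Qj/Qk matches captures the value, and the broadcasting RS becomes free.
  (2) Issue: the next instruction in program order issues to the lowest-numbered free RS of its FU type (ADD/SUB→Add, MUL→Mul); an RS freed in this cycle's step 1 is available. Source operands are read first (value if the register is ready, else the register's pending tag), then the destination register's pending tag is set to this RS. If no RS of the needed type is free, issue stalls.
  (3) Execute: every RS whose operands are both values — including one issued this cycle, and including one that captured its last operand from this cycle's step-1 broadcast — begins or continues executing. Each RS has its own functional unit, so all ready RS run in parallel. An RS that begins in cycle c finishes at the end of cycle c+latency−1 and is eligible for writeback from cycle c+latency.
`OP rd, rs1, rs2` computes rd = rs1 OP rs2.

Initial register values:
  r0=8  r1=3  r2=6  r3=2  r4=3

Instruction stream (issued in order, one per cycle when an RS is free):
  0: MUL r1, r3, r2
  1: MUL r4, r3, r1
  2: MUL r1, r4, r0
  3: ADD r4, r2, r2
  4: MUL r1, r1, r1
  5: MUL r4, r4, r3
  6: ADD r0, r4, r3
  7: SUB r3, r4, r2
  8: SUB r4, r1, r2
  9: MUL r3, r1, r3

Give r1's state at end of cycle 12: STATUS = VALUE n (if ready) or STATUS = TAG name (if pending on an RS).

cycle 1: issue MUL r1<-Mul1 // r0:8,r1:Mul1,r2:6,r3:2,r4:3
cycle 2: issue MUL r4<-Mul2 // r0:8,r1:Mul1,r2:6,r3:2,r4:Mul2
cycle 3: stall // r0:8,r1:Mul1,r2:6,r3:2,r4:Mul2
cycle 4: stall // r0:8,r1:Mul1,r2:6,r3:2,r4:Mul2
cycle 5: stall // r0:8,r1:Mul1,r2:6,r3:2,r4:Mul2
cycle 6: CDB Mul1=12; issue MUL r1<-Mul1 // r0:8,r1:Mul1,r2:6,r3:2,r4:Mul2
cycle 7: issue ADD r4<-Add1 // r0:8,r1:Mul1,r2:6,r3:2,r4:Add1
cycle 8: stall // r0:8,r1:Mul1,r2:6,r3:2,r4:Add1
cycle 9: stall // r0:8,r1:Mul1,r2:6,r3:2,r4:Add1
cycle 10: CDB Add1=12; stall // r0:8,r1:Mul1,r2:6,r3:2,r4:12
cycle 11: CDB Mul2=24; issue MUL r1<-Mul2 // r0:8,r1:Mul2,r2:6,r3:2,r4:12
cycle 12: stall // r0:8,r1:Mul2,r2:6,r3:2,r4:12

STATUS = TAG Mul2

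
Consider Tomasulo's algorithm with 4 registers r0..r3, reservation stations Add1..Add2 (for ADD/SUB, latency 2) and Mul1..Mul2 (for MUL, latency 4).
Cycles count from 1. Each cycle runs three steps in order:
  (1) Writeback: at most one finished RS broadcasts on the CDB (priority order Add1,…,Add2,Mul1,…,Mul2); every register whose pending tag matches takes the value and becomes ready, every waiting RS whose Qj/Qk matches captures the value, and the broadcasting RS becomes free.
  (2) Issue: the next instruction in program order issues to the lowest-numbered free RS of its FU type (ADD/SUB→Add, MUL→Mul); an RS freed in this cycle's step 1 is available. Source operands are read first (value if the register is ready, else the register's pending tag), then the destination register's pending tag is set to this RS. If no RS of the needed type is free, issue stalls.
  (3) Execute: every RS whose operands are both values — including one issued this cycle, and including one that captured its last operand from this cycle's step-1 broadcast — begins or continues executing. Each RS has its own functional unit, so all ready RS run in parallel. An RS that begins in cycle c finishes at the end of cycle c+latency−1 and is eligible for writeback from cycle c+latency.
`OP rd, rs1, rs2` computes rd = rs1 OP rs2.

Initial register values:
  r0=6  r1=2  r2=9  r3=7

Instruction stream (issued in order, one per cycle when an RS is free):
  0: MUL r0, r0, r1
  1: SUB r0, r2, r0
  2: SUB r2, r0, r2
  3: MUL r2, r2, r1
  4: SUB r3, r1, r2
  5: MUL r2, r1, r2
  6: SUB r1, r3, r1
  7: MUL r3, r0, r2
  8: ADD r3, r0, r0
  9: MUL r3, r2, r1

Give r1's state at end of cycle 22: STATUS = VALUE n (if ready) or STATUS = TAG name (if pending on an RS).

STATUS = VALUE 24

cycle 1: issue MUL r0<-Mul1 // r0:Mul1,r1:2,r2:9,r3:7
cycle 2: issue SUB r0<-Add1 // r0:Add1,r1:2,r2:9,r3:7
cycle 3: issue SUB r2<-Add2 // r0:Add1,r1:2,r2:Add2,r3:7
cycle 4: issue MUL r2<-Mul2 // r0:Add1,r1:2,r2:Mul2,r3:7
cycle 5: CDB Mul1=12; stall // r0:Add1,r1:2,r2:Mul2,r3:7
cycle 6: stall // r0:Add1,r1:2,r2:Mul2,r3:7
cycle 7: CDB Add1=-3; issue SUB r3<-Add1 // r0:-3,r1:2,r2:Mul2,r3:Add1
cycle 8: issue MUL r2<-Mul1 // r0:-3,r1:2,r2:Mul1,r3:Add1
cycle 9: CDB Add2=-12; issue SUB r1<-Add2 // r0:-3,r1:Add2,r2:Mul1,r3:Add1
cycle 10: stall // r0:-3,r1:Add2,r2:Mul1,r3:Add1
cycle 11: stall // r0:-3,r1:Add2,r2:Mul1,r3:Add1
cycle 12: stall // r0:-3,r1:Add2,r2:Mul1,r3:Add1
cycle 13: CDB Mul2=-24; issue MUL r3<-Mul2 // r0:-3,r1:Add2,r2:Mul1,r3:Mul2
cycle 14: stall // r0:-3,r1:Add2,r2:Mul1,r3:Mul2
cycle 15: CDB Add1=26; issue ADD r3<-Add1 // r0:-3,r1:Add2,r2:Mul1,r3:Add1
cycle 16: stall // r0:-3,r1:Add2,r2:Mul1,r3:Add1
cycle 17: CDB Add1=-6; stall // r0:-3,r1:Add2,r2:Mul1,r3:-6
cycle 18: CDB Add2=24; stall // r0:-3,r1:24,r2:Mul1,r3:-6
cycle 19: CDB Mul1=-48; issue MUL r3<-Mul1 // r0:-3,r1:24,r2:-48,r3:Mul1
cycle 20: - // r0:-3,r1:24,r2:-48,r3:Mul1
cycle 21: - // r0:-3,r1:24,r2:-48,r3:Mul1
cycle 22: - // r0:-3,r1:24,r2:-48,r3:Mul1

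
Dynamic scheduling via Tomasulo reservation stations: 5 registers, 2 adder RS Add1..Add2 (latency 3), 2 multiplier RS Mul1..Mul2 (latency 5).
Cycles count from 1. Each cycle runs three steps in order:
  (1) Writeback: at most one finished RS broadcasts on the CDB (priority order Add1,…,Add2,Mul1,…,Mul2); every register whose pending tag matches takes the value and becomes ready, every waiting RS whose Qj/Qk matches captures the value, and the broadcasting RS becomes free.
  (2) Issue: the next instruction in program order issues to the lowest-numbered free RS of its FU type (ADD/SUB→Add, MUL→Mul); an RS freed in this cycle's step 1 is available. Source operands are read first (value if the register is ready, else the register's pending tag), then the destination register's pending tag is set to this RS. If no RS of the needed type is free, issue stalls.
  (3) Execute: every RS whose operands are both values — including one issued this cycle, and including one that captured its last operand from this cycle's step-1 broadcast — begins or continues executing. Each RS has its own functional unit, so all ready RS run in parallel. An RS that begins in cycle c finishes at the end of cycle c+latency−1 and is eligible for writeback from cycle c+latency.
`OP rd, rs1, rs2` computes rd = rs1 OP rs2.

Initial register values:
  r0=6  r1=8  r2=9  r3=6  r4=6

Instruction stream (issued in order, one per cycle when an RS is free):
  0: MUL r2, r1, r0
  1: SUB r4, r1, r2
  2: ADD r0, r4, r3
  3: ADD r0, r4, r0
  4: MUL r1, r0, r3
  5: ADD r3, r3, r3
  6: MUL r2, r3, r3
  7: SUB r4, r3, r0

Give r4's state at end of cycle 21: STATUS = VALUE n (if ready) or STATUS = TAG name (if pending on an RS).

STATUS = VALUE 86

c1: issue MUL r2<-Mul1 | r0:6,r1:8,r2:Mul1,r3:6,r4:6
c2: issue SUB r4<-Add1 | r0:6,r1:8,r2:Mul1,r3:6,r4:Add1
c3: issue ADD r0<-Add2 | r0:Add2,r1:8,r2:Mul1,r3:6,r4:Add1
c4: stall | r0:Add2,r1:8,r2:Mul1,r3:6,r4:Add1
c5: stall | r0:Add2,r1:8,r2:Mul1,r3:6,r4:Add1
c6: CDB Mul1=48; stall | r0:Add2,r1:8,r2:48,r3:6,r4:Add1
c7: stall | r0:Add2,r1:8,r2:48,r3:6,r4:Add1
c8: stall | r0:Add2,r1:8,r2:48,r3:6,r4:Add1
c9: CDB Add1=-40; issue ADD r0<-Add1 | r0:Add1,r1:8,r2:48,r3:6,r4:-40
c10: issue MUL r1<-Mul1 | r0:Add1,r1:Mul1,r2:48,r3:6,r4:-40
c11: stall | r0:Add1,r1:Mul1,r2:48,r3:6,r4:-40
c12: CDB Add2=-34; issue ADD r3<-Add2 | r0:Add1,r1:Mul1,r2:48,r3:Add2,r4:-40
c13: issue MUL r2<-Mul2 | r0:Add1,r1:Mul1,r2:Mul2,r3:Add2,r4:-40
c14: stall | r0:Add1,r1:Mul1,r2:Mul2,r3:Add2,r4:-40
c15: CDB Add1=-74; issue SUB r4<-Add1 | r0:-74,r1:Mul1,r2:Mul2,r3:Add2,r4:Add1
c16: CDB Add2=12 | r0:-74,r1:Mul1,r2:Mul2,r3:12,r4:Add1
c17: - | r0:-74,r1:Mul1,r2:Mul2,r3:12,r4:Add1
c18: - | r0:-74,r1:Mul1,r2:Mul2,r3:12,r4:Add1
c19: CDB Add1=86 | r0:-74,r1:Mul1,r2:Mul2,r3:12,r4:86
c20: CDB Mul1=-444 | r0:-74,r1:-444,r2:Mul2,r3:12,r4:86
c21: CDB Mul2=144 | r0:-74,r1:-444,r2:144,r3:12,r4:86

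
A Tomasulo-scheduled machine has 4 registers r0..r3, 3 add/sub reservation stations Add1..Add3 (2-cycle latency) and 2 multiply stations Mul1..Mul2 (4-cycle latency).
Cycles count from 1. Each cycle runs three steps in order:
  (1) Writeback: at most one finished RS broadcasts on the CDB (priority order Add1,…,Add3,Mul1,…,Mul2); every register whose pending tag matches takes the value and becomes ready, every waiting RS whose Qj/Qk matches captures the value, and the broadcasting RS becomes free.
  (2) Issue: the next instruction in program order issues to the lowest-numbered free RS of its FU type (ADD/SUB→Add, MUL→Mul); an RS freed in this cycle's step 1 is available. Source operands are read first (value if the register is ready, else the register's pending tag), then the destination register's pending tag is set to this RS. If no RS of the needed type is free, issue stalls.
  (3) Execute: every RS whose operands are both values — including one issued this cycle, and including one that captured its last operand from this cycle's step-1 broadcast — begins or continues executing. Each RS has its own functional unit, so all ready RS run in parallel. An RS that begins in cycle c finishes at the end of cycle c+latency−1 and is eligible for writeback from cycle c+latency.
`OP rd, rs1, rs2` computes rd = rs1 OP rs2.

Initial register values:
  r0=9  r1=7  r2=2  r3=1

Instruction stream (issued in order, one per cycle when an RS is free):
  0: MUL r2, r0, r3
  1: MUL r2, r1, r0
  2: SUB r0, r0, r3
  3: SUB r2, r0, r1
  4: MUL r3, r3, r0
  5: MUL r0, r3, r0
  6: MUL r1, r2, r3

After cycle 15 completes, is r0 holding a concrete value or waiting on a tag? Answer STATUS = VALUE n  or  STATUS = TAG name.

cycle 1: issue MUL r2<-Mul1 // r0:9,r1:7,r2:Mul1,r3:1
cycle 2: issue MUL r2<-Mul2 // r0:9,r1:7,r2:Mul2,r3:1
cycle 3: issue SUB r0<-Add1 // r0:Add1,r1:7,r2:Mul2,r3:1
cycle 4: issue SUB r2<-Add2 // r0:Add1,r1:7,r2:Add2,r3:1
cycle 5: CDB Add1=8; stall // r0:8,r1:7,r2:Add2,r3:1
cycle 6: CDB Mul1=9; issue MUL r3<-Mul1 // r0:8,r1:7,r2:Add2,r3:Mul1
cycle 7: CDB Add2=1; stall // r0:8,r1:7,r2:1,r3:Mul1
cycle 8: CDB Mul2=63; issue MUL r0<-Mul2 // r0:Mul2,r1:7,r2:1,r3:Mul1
cycle 9: stall // r0:Mul2,r1:7,r2:1,r3:Mul1
cycle 10: CDB Mul1=8; issue MUL r1<-Mul1 // r0:Mul2,r1:Mul1,r2:1,r3:8
cycle 11: - // r0:Mul2,r1:Mul1,r2:1,r3:8
cycle 12: - // r0:Mul2,r1:Mul1,r2:1,r3:8
cycle 13: - // r0:Mul2,r1:Mul1,r2:1,r3:8
cycle 14: CDB Mul1=8 // r0:Mul2,r1:8,r2:1,r3:8
cycle 15: CDB Mul2=64 // r0:64,r1:8,r2:1,r3:8

STATUS = VALUE 64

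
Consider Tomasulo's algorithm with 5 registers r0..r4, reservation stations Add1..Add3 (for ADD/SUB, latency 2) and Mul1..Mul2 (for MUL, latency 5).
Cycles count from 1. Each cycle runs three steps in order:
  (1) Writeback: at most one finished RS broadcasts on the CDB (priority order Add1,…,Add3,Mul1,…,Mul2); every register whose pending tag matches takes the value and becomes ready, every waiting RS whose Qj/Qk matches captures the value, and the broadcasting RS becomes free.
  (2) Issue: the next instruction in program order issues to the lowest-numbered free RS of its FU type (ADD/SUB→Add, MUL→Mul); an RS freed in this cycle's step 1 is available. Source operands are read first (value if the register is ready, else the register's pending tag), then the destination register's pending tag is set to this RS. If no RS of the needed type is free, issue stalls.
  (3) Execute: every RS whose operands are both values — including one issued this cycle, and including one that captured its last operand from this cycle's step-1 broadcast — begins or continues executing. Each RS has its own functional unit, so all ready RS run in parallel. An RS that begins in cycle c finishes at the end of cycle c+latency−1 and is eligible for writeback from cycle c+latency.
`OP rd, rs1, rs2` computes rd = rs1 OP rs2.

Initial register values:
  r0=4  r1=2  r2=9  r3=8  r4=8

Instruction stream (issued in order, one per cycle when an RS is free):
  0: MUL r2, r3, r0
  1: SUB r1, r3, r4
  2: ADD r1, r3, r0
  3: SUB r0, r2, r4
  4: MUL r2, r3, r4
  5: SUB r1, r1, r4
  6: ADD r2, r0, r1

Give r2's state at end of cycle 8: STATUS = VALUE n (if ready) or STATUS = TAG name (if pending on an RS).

cycle 1: issue MUL r2<-Mul1 // r0:4,r1:2,r2:Mul1,r3:8,r4:8
cycle 2: issue SUB r1<-Add1 // r0:4,r1:Add1,r2:Mul1,r3:8,r4:8
cycle 3: issue ADD r1<-Add2 // r0:4,r1:Add2,r2:Mul1,r3:8,r4:8
cycle 4: CDB Add1=0; issue SUB r0<-Add1 // r0:Add1,r1:Add2,r2:Mul1,r3:8,r4:8
cycle 5: CDB Add2=12; issue MUL r2<-Mul2 // r0:Add1,r1:12,r2:Mul2,r3:8,r4:8
cycle 6: CDB Mul1=32; issue SUB r1<-Add2 // r0:Add1,r1:Add2,r2:Mul2,r3:8,r4:8
cycle 7: issue ADD r2<-Add3 // r0:Add1,r1:Add2,r2:Add3,r3:8,r4:8
cycle 8: CDB Add1=24 // r0:24,r1:Add2,r2:Add3,r3:8,r4:8

STATUS = TAG Add3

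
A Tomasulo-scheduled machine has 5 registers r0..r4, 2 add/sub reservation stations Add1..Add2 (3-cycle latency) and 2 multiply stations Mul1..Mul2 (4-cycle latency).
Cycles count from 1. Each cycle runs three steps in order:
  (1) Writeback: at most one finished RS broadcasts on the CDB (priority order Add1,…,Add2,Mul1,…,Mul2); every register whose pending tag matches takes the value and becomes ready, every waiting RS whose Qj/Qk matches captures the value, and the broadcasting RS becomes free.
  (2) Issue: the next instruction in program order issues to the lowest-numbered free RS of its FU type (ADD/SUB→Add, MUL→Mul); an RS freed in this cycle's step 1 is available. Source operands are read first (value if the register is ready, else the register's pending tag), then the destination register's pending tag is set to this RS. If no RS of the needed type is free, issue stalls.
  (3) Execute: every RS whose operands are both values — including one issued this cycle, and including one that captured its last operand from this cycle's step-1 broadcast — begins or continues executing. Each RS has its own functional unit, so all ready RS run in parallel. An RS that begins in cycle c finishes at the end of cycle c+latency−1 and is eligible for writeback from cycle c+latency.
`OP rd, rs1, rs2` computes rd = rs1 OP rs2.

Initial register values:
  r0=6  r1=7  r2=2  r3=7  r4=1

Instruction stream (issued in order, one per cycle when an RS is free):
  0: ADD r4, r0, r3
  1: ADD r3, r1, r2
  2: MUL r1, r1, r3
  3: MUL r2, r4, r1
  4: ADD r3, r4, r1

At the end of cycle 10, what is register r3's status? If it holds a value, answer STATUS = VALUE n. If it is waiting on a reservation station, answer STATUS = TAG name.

  c1: issue ADD r4<-Add1  regs: r0:6,r1:7,r2:2,r3:7,r4:Add1
  c2: issue ADD r3<-Add2  regs: r0:6,r1:7,r2:2,r3:Add2,r4:Add1
  c3: issue MUL r1<-Mul1  regs: r0:6,r1:Mul1,r2:2,r3:Add2,r4:Add1
  c4: CDB Add1=13; issue MUL r2<-Mul2  regs: r0:6,r1:Mul1,r2:Mul2,r3:Add2,r4:13
  c5: CDB Add2=9; issue ADD r3<-Add1  regs: r0:6,r1:Mul1,r2:Mul2,r3:Add1,r4:13
  c6: -  regs: r0:6,r1:Mul1,r2:Mul2,r3:Add1,r4:13
  c7: -  regs: r0:6,r1:Mul1,r2:Mul2,r3:Add1,r4:13
  c8: -  regs: r0:6,r1:Mul1,r2:Mul2,r3:Add1,r4:13
  c9: CDB Mul1=63  regs: r0:6,r1:63,r2:Mul2,r3:Add1,r4:13
  c10: -  regs: r0:6,r1:63,r2:Mul2,r3:Add1,r4:13

STATUS = TAG Add1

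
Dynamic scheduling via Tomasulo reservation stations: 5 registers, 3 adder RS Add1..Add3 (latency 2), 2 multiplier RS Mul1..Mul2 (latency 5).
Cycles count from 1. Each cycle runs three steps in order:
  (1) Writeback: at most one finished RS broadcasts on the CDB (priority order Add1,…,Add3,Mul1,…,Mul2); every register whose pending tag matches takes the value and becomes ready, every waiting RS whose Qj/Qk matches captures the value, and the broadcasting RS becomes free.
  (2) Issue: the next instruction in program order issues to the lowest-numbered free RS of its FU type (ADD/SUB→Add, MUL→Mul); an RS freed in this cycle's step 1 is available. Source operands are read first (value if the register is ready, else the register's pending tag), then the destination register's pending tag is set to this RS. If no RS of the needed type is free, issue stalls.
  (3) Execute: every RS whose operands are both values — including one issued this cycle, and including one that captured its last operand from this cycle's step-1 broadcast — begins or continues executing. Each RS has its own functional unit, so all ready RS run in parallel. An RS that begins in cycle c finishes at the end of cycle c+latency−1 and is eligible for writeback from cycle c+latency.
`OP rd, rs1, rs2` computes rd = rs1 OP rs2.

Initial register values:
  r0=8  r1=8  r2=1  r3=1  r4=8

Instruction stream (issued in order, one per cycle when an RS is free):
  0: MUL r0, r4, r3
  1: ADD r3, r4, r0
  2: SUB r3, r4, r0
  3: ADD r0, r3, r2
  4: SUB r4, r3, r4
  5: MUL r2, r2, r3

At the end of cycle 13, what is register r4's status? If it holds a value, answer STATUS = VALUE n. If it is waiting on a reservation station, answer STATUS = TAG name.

STATUS = VALUE -8

  c1: issue MUL r0<-Mul1  regs: r0:Mul1,r1:8,r2:1,r3:1,r4:8
  c2: issue ADD r3<-Add1  regs: r0:Mul1,r1:8,r2:1,r3:Add1,r4:8
  c3: issue SUB r3<-Add2  regs: r0:Mul1,r1:8,r2:1,r3:Add2,r4:8
  c4: issue ADD r0<-Add3  regs: r0:Add3,r1:8,r2:1,r3:Add2,r4:8
  c5: stall  regs: r0:Add3,r1:8,r2:1,r3:Add2,r4:8
  c6: CDB Mul1=8; stall  regs: r0:Add3,r1:8,r2:1,r3:Add2,r4:8
  c7: stall  regs: r0:Add3,r1:8,r2:1,r3:Add2,r4:8
  c8: CDB Add1=16; issue SUB r4<-Add1  regs: r0:Add3,r1:8,r2:1,r3:Add2,r4:Add1
  c9: CDB Add2=0; issue MUL r2<-Mul1  regs: r0:Add3,r1:8,r2:Mul1,r3:0,r4:Add1
  c10: -  regs: r0:Add3,r1:8,r2:Mul1,r3:0,r4:Add1
  c11: CDB Add1=-8  regs: r0:Add3,r1:8,r2:Mul1,r3:0,r4:-8
  c12: CDB Add3=1  regs: r0:1,r1:8,r2:Mul1,r3:0,r4:-8
  c13: -  regs: r0:1,r1:8,r2:Mul1,r3:0,r4:-8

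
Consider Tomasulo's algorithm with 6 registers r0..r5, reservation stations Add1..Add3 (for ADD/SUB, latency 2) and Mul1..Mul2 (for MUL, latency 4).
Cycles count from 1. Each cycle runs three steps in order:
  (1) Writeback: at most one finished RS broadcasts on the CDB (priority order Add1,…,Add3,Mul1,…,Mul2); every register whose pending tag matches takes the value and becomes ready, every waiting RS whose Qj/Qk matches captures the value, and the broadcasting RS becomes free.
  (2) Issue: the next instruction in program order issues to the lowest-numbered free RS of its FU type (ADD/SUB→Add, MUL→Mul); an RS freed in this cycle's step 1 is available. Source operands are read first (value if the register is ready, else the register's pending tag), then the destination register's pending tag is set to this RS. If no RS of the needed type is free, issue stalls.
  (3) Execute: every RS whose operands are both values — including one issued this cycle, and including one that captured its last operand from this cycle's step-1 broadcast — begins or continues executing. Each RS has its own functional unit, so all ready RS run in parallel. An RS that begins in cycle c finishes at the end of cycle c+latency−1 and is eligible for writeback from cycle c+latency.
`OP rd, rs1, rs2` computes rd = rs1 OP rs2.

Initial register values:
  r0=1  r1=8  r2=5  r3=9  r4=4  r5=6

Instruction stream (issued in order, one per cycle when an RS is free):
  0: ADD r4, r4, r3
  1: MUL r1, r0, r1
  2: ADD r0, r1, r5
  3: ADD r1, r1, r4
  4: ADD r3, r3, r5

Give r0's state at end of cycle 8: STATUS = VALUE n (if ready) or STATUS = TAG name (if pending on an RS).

STATUS = VALUE 14

  c1: issue ADD r4<-Add1  regs: r0:1,r1:8,r2:5,r3:9,r4:Add1,r5:6
  c2: issue MUL r1<-Mul1  regs: r0:1,r1:Mul1,r2:5,r3:9,r4:Add1,r5:6
  c3: CDB Add1=13; issue ADD r0<-Add1  regs: r0:Add1,r1:Mul1,r2:5,r3:9,r4:13,r5:6
  c4: issue ADD r1<-Add2  regs: r0:Add1,r1:Add2,r2:5,r3:9,r4:13,r5:6
  c5: issue ADD r3<-Add3  regs: r0:Add1,r1:Add2,r2:5,r3:Add3,r4:13,r5:6
  c6: CDB Mul1=8  regs: r0:Add1,r1:Add2,r2:5,r3:Add3,r4:13,r5:6
  c7: CDB Add3=15  regs: r0:Add1,r1:Add2,r2:5,r3:15,r4:13,r5:6
  c8: CDB Add1=14  regs: r0:14,r1:Add2,r2:5,r3:15,r4:13,r5:6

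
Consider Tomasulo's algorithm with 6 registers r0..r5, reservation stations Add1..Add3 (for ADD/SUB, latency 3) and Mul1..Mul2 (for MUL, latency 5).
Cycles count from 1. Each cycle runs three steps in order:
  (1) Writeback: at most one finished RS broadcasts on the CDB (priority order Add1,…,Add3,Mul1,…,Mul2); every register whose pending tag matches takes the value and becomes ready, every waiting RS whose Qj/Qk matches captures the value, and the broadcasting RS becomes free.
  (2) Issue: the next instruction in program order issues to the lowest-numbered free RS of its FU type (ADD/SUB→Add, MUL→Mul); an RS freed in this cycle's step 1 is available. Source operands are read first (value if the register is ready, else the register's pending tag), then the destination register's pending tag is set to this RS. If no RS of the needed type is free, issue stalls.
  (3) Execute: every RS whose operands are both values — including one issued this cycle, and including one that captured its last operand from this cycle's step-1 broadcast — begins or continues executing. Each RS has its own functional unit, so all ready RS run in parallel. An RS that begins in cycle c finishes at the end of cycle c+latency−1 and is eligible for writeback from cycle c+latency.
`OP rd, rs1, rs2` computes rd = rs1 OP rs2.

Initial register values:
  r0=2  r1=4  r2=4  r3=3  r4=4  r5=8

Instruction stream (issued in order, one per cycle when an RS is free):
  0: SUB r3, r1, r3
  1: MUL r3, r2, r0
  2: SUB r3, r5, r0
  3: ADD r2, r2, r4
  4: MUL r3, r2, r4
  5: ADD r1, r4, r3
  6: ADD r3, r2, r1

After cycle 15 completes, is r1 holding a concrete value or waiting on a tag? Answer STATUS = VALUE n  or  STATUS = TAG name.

STATUS = VALUE 36

  c1: issue SUB r3<-Add1  regs: r0:2,r1:4,r2:4,r3:Add1,r4:4,r5:8
  c2: issue MUL r3<-Mul1  regs: r0:2,r1:4,r2:4,r3:Mul1,r4:4,r5:8
  c3: issue SUB r3<-Add2  regs: r0:2,r1:4,r2:4,r3:Add2,r4:4,r5:8
  c4: CDB Add1=1; issue ADD r2<-Add1  regs: r0:2,r1:4,r2:Add1,r3:Add2,r4:4,r5:8
  c5: issue MUL r3<-Mul2  regs: r0:2,r1:4,r2:Add1,r3:Mul2,r4:4,r5:8
  c6: CDB Add2=6; issue ADD r1<-Add2  regs: r0:2,r1:Add2,r2:Add1,r3:Mul2,r4:4,r5:8
  c7: CDB Add1=8; issue ADD r3<-Add1  regs: r0:2,r1:Add2,r2:8,r3:Add1,r4:4,r5:8
  c8: CDB Mul1=8  regs: r0:2,r1:Add2,r2:8,r3:Add1,r4:4,r5:8
  c9: -  regs: r0:2,r1:Add2,r2:8,r3:Add1,r4:4,r5:8
  c10: -  regs: r0:2,r1:Add2,r2:8,r3:Add1,r4:4,r5:8
  c11: -  regs: r0:2,r1:Add2,r2:8,r3:Add1,r4:4,r5:8
  c12: CDB Mul2=32  regs: r0:2,r1:Add2,r2:8,r3:Add1,r4:4,r5:8
  c13: -  regs: r0:2,r1:Add2,r2:8,r3:Add1,r4:4,r5:8
  c14: -  regs: r0:2,r1:Add2,r2:8,r3:Add1,r4:4,r5:8
  c15: CDB Add2=36  regs: r0:2,r1:36,r2:8,r3:Add1,r4:4,r5:8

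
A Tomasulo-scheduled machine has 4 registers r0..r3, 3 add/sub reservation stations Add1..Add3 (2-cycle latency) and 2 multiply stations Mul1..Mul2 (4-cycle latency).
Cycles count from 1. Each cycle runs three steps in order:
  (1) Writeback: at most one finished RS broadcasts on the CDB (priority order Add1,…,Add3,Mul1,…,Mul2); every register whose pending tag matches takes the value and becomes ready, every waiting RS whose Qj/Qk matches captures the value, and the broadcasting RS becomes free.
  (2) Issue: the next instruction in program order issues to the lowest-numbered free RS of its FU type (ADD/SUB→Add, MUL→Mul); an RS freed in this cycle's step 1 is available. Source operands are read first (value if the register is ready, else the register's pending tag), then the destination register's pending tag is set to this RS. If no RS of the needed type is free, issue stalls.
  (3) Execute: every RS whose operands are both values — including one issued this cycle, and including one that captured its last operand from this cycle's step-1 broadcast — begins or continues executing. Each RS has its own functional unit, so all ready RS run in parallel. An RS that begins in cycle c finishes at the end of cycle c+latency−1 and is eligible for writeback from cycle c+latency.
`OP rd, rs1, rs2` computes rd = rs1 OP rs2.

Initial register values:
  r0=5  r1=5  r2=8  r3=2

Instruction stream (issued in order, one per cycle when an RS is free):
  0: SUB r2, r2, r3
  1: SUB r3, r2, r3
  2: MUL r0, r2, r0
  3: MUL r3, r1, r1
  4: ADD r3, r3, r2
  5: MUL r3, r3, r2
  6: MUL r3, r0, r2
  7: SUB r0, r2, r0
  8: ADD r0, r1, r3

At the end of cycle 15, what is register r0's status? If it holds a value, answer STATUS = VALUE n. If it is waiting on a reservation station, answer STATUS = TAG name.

STATUS = VALUE 185

c1: issue SUB r2<-Add1 | r0:5,r1:5,r2:Add1,r3:2
c2: issue SUB r3<-Add2 | r0:5,r1:5,r2:Add1,r3:Add2
c3: CDB Add1=6; issue MUL r0<-Mul1 | r0:Mul1,r1:5,r2:6,r3:Add2
c4: issue MUL r3<-Mul2 | r0:Mul1,r1:5,r2:6,r3:Mul2
c5: CDB Add2=4; issue ADD r3<-Add1 | r0:Mul1,r1:5,r2:6,r3:Add1
c6: stall | r0:Mul1,r1:5,r2:6,r3:Add1
c7: CDB Mul1=30; issue MUL r3<-Mul1 | r0:30,r1:5,r2:6,r3:Mul1
c8: CDB Mul2=25; issue MUL r3<-Mul2 | r0:30,r1:5,r2:6,r3:Mul2
c9: issue SUB r0<-Add2 | r0:Add2,r1:5,r2:6,r3:Mul2
c10: CDB Add1=31; issue ADD r0<-Add1 | r0:Add1,r1:5,r2:6,r3:Mul2
c11: CDB Add2=-24 | r0:Add1,r1:5,r2:6,r3:Mul2
c12: CDB Mul2=180 | r0:Add1,r1:5,r2:6,r3:180
c13: - | r0:Add1,r1:5,r2:6,r3:180
c14: CDB Add1=185 | r0:185,r1:5,r2:6,r3:180
c15: CDB Mul1=186 | r0:185,r1:5,r2:6,r3:180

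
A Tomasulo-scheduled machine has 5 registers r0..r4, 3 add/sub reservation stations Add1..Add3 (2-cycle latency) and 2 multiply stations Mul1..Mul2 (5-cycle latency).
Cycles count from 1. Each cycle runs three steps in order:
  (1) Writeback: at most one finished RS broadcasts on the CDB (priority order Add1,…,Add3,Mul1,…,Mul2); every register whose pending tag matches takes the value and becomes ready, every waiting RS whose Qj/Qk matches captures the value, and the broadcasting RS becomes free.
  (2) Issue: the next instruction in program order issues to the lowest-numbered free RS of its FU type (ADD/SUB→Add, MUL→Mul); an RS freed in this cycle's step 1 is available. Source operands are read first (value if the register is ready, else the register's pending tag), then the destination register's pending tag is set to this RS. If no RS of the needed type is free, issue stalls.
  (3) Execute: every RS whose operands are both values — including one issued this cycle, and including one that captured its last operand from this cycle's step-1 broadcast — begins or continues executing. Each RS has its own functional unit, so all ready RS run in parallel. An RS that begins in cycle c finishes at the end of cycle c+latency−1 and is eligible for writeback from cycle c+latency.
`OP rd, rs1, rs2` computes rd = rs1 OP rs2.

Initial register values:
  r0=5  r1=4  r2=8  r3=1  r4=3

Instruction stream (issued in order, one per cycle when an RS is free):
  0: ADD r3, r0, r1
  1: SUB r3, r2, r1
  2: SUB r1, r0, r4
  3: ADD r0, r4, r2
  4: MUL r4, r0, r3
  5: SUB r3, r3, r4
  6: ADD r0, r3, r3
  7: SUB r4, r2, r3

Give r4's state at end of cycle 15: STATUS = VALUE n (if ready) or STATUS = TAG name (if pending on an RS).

STATUS = TAG Add3

c1: issue ADD r3<-Add1 | r0:5,r1:4,r2:8,r3:Add1,r4:3
c2: issue SUB r3<-Add2 | r0:5,r1:4,r2:8,r3:Add2,r4:3
c3: CDB Add1=9; issue SUB r1<-Add1 | r0:5,r1:Add1,r2:8,r3:Add2,r4:3
c4: CDB Add2=4; issue ADD r0<-Add2 | r0:Add2,r1:Add1,r2:8,r3:4,r4:3
c5: CDB Add1=2; issue MUL r4<-Mul1 | r0:Add2,r1:2,r2:8,r3:4,r4:Mul1
c6: CDB Add2=11; issue SUB r3<-Add1 | r0:11,r1:2,r2:8,r3:Add1,r4:Mul1
c7: issue ADD r0<-Add2 | r0:Add2,r1:2,r2:8,r3:Add1,r4:Mul1
c8: issue SUB r4<-Add3 | r0:Add2,r1:2,r2:8,r3:Add1,r4:Add3
c9: - | r0:Add2,r1:2,r2:8,r3:Add1,r4:Add3
c10: - | r0:Add2,r1:2,r2:8,r3:Add1,r4:Add3
c11: CDB Mul1=44 | r0:Add2,r1:2,r2:8,r3:Add1,r4:Add3
c12: - | r0:Add2,r1:2,r2:8,r3:Add1,r4:Add3
c13: CDB Add1=-40 | r0:Add2,r1:2,r2:8,r3:-40,r4:Add3
c14: - | r0:Add2,r1:2,r2:8,r3:-40,r4:Add3
c15: CDB Add2=-80 | r0:-80,r1:2,r2:8,r3:-40,r4:Add3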